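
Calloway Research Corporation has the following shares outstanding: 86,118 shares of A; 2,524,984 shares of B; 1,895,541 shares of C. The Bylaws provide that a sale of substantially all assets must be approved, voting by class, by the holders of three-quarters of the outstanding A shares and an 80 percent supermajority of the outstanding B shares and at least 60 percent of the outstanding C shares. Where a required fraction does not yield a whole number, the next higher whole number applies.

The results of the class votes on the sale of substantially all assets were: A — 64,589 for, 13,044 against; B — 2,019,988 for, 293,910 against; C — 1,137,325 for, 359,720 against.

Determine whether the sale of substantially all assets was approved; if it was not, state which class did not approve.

Approved — every class gave the required vote.

A: 3/4 of 86118 = 64588.50, rounded up to 64589; 64,589 required, 64,589 in favor — approved.
B: 4/5 of 2524984 = 2019987.20, rounded up to 2019988; 2,019,988 required, 2,019,988 in favor — approved.
C: 3/5 of 1895541 = 1137324.60, rounded up to 1137325; 1,137,325 required, 1,137,325 in favor — approved.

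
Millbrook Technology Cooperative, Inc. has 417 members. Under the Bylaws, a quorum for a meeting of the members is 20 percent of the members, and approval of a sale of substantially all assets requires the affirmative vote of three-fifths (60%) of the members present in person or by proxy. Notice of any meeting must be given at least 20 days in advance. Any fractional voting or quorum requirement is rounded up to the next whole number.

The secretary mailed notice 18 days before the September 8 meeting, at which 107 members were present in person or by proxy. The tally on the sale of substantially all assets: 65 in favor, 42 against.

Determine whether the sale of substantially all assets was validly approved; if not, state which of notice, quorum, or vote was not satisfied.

Notice: 18 days given; 20 required. Not satisfied.
Quorum: 20% of 417 = 83.40, rounded up to 84; 107 present. Satisfied.
Vote: requires three-fifths of those present (107); 3/5 of 107 = 64.20, rounded up to 65, so 65 needed; 65 in favor. Satisfied.

Invalid — notice requirement not satisfied.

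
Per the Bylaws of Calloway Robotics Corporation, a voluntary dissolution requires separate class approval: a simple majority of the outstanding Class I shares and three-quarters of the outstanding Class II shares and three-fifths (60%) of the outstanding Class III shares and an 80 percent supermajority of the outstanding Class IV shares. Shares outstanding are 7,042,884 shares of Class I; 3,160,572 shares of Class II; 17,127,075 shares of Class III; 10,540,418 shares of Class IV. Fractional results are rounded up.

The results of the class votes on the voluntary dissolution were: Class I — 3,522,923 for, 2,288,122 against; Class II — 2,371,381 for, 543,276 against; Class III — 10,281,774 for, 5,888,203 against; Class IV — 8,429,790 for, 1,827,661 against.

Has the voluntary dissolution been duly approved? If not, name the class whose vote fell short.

Not approved — the Class IV shares did not give the required vote.

Class I: a majority of 7042884 is 3521443; 3,521,443 required, 3,522,923 in favor — approved.
Class II: 3/4 of 3160572 = 2370429; 2,370,429 required, 2,371,381 in favor — approved.
Class III: 3/5 of 17127075 = 10276245; 10,276,245 required, 10,281,774 in favor — approved.
Class IV: 4/5 of 10540418 = 8432334.40, rounded up to 8432335; 8,432,335 required, 8,429,790 in favor — not approved.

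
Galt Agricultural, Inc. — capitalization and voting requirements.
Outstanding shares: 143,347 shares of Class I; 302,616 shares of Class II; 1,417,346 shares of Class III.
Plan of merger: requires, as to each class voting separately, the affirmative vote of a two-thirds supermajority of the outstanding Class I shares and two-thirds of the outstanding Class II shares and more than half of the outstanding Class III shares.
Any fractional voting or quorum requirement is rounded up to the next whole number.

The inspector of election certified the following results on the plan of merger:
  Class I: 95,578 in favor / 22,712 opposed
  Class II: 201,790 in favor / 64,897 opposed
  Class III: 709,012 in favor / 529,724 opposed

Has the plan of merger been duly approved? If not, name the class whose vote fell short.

Class I: 2/3 of 143347 = 95564.67, rounded up to 95565; 95,565 required, 95,578 in favor — approved.
Class II: 2/3 of 302616 = 201744; 201,744 required, 201,790 in favor — approved.
Class III: a majority of 1417346 is 708674; 708,674 required, 709,012 in favor — approved.

Approved — every class gave the required vote.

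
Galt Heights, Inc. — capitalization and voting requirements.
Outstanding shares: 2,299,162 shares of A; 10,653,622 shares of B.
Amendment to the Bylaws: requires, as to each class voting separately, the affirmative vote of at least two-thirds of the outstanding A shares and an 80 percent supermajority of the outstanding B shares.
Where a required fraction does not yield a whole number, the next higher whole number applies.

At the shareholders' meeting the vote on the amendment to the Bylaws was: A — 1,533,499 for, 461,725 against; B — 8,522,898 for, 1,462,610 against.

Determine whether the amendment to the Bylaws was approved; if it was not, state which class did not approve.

A: 2/3 of 2299162 = 1532774.67, rounded up to 1532775; 1,532,775 required, 1,533,499 in favor — approved.
B: 4/5 of 10653622 = 8522897.60, rounded up to 8522898; 8,522,898 required, 8,522,898 in favor — approved.

Approved — every class gave the required vote.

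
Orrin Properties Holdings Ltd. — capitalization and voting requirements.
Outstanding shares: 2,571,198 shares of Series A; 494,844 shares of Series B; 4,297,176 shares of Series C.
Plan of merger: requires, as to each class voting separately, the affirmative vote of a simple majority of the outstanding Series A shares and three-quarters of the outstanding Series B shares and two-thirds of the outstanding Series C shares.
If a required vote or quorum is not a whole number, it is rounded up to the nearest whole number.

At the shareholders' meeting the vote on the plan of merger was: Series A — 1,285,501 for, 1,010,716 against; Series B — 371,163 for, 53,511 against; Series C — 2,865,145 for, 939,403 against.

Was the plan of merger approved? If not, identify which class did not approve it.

Series A: a majority of 2571198 is 1285600; 1,285,600 required, 1,285,501 in favor — not approved.
Series B: 3/4 of 494844 = 371133; 371,133 required, 371,163 in favor — approved.
Series C: 2/3 of 4297176 = 2864784; 2,864,784 required, 2,865,145 in favor — approved.

Not approved — the Series A shares did not give the required vote.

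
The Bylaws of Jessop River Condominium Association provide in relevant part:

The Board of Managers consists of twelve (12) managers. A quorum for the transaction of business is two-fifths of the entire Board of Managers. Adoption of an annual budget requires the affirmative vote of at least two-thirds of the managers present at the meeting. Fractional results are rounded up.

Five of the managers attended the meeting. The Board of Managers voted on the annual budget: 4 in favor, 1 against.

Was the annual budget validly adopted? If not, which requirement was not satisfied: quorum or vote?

Valid — all requirements satisfied.

Quorum: 5 present; quorum is 5. Satisfied.
Vote: the annual budget requires two-thirds of the managers present (5). 2/3 of 5 = 3.33, rounded up to 4, so 4 affirmative votes are needed; 4 voted in favor. Satisfied.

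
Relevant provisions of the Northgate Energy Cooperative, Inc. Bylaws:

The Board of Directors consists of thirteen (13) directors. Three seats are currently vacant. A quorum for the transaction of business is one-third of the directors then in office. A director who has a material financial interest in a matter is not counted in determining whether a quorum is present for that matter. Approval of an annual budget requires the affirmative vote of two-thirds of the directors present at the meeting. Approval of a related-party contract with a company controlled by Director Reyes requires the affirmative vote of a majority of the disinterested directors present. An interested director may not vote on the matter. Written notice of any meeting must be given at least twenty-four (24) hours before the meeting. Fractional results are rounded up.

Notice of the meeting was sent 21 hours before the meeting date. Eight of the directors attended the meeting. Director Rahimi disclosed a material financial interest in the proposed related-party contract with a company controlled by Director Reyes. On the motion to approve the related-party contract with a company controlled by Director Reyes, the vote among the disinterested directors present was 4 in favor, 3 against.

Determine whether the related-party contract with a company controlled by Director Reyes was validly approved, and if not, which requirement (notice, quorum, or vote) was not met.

Invalid — notice requirement not satisfied.

Notice: 21 hours given; 24 required (21 < 24). Not satisfied.
Quorum: 8 present, but the 1 interested director does not count, leaving 7. Quorum is 4. Satisfied.
Vote: the related-party contract with a company controlled by Director Reyes requires a majority of the disinterested directors present (8 − 1 = 7). A majority of 7 is 4, so 4 affirmative votes are needed; 4 voted in favor. Satisfied.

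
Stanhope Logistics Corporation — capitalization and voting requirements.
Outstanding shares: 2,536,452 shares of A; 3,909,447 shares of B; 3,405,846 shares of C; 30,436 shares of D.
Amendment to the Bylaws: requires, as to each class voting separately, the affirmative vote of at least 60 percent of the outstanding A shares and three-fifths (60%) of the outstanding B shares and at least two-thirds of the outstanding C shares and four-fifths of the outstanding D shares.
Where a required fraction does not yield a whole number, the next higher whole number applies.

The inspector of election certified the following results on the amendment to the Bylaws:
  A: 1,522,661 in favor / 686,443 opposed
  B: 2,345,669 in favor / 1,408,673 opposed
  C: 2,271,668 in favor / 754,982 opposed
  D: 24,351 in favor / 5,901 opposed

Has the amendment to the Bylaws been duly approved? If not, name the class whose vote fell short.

Approved — every class gave the required vote.

A: 3/5 of 2536452 = 1521871.20, rounded up to 1521872; 1,521,872 required, 1,522,661 in favor — approved.
B: 3/5 of 3909447 = 2345668.20, rounded up to 2345669; 2,345,669 required, 2,345,669 in favor — approved.
C: 2/3 of 3405846 = 2270564; 2,270,564 required, 2,271,668 in favor — approved.
D: 4/5 of 30436 = 24348.80, rounded up to 24349; 24,349 required, 24,351 in favor — approved.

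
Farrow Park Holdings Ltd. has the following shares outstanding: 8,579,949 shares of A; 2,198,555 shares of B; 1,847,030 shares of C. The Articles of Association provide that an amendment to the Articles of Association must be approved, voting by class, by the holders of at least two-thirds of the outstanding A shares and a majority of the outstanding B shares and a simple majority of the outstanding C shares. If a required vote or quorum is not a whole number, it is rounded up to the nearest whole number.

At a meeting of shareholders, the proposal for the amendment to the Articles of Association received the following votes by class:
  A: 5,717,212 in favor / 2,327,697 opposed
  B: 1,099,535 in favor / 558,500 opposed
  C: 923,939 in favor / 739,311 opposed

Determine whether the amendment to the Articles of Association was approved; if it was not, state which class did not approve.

Not approved — the A shares did not give the required vote.

A: 2/3 of 8579949 = 5719966; 5,719,966 required, 5,717,212 in favor — not approved.
B: a majority of 2198555 is 1099278; 1,099,278 required, 1,099,535 in favor — approved.
C: a majority of 1847030 is 923516; 923,516 required, 923,939 in favor — approved.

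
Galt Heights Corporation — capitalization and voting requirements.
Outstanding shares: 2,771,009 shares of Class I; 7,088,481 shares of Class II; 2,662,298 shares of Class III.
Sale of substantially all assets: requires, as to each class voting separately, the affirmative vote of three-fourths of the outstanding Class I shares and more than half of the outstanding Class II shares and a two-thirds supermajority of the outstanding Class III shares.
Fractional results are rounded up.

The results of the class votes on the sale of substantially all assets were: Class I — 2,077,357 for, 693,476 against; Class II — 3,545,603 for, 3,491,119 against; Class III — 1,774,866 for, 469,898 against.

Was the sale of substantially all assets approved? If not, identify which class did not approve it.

Class I: 3/4 of 2771009 = 2078256.75, rounded up to 2078257; 2,078,257 required, 2,077,357 in favor — not approved.
Class II: a majority of 7088481 is 3544241; 3,544,241 required, 3,545,603 in favor — approved.
Class III: 2/3 of 2662298 = 1774865.33, rounded up to 1774866; 1,774,866 required, 1,774,866 in favor — approved.

Not approved — the Class I shares did not give the required vote.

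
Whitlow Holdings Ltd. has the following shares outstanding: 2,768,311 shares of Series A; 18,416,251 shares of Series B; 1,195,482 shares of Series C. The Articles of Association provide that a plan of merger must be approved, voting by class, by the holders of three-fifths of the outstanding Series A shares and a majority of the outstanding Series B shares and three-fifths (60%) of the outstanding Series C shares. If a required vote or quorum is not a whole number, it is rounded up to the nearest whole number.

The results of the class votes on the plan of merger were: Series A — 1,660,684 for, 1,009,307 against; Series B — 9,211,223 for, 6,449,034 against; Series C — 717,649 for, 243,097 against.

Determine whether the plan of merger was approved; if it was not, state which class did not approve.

Series A: 3/5 of 2768311 = 1660986.60, rounded up to 1660987; 1,660,987 required, 1,660,684 in favor — not approved.
Series B: a majority of 18416251 is 9208126; 9,208,126 required, 9,211,223 in favor — approved.
Series C: 3/5 of 1195482 = 717289.20, rounded up to 717290; 717,290 required, 717,649 in favor — approved.

Not approved — the Series A shares did not give the required vote.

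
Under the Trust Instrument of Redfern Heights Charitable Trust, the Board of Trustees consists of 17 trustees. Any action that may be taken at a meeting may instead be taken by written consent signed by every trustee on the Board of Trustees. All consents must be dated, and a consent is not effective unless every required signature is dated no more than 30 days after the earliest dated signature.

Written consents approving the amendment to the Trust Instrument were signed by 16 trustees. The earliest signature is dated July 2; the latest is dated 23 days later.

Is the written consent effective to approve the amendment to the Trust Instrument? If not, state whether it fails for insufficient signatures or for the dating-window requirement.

Signatures required: every one of 17 — unanimous means all 17, so 17 needed; 16 signed. Insufficient.
Dating window: the latest signature is 23 days after the earliest; the limit is 30 days. Within the window.

Not effective — insufficient signatures.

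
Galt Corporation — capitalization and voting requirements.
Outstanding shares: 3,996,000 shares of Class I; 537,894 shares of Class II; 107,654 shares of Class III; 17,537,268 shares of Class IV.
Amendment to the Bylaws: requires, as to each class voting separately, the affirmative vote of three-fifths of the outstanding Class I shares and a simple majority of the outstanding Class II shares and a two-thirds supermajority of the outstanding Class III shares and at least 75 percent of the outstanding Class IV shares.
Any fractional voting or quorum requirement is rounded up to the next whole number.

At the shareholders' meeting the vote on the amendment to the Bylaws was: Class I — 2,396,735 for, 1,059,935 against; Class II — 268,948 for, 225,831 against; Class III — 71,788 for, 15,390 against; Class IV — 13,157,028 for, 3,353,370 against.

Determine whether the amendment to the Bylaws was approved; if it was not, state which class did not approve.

Not approved — the Class I shares did not give the required vote.

Class I: 3/5 of 3996000 = 2397600; 2,397,600 required, 2,396,735 in favor — not approved.
Class II: a majority of 537894 is 268948; 268,948 required, 268,948 in favor — approved.
Class III: 2/3 of 107654 = 71769.33, rounded up to 71770; 71,770 required, 71,788 in favor — approved.
Class IV: 3/4 of 17537268 = 13152951; 13,152,951 required, 13,157,028 in favor — approved.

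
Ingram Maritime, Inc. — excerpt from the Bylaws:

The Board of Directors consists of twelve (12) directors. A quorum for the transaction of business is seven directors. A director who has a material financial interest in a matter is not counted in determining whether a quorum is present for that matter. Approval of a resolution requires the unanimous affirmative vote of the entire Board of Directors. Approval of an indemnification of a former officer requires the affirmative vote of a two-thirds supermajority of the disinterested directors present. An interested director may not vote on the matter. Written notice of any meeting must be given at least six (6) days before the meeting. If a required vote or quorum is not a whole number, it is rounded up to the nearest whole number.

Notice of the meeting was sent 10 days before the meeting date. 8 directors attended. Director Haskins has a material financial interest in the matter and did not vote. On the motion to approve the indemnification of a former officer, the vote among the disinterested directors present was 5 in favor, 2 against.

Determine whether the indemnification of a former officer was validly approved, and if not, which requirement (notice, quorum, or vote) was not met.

Valid — all requirements satisfied.

Notice: 10 days given; 6 required (10 ≥ 6). Satisfied.
Quorum: 8 present, but the 1 interested director does not count, leaving 7. Quorum is 7. Satisfied.
Vote: the indemnification of a former officer requires two-thirds of the disinterested directors present (8 − 1 = 7). 2/3 of 7 = 4.67, rounded up to 5, so 5 affirmative votes are needed; 5 voted in favor. Satisfied.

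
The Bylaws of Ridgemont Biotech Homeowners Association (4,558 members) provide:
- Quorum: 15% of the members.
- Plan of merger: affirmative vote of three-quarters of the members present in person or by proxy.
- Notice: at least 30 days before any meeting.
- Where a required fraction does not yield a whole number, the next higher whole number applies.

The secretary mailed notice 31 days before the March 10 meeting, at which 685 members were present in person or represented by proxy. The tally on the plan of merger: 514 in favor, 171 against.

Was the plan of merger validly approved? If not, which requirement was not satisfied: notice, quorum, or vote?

Valid — all requirements satisfied.

Notice: 31 days given; 30 required. Satisfied.
Quorum: 15% of 4,558 = 683.70, rounded up to 684; 685 present. Satisfied.
Vote: requires three-fourths of those present (685); 3/4 of 685 = 513.75, rounded up to 514, so 514 needed; 514 in favor. Satisfied.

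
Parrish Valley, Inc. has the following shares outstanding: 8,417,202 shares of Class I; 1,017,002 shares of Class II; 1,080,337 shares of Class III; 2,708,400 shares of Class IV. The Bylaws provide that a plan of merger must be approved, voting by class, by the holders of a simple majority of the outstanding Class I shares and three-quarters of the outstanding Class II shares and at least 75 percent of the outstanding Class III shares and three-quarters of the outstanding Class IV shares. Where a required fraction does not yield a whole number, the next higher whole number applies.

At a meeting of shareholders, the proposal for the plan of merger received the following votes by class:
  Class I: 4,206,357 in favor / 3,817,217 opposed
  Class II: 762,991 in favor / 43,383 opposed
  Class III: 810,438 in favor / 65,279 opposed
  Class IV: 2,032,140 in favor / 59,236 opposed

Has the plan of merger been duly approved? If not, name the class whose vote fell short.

Not approved — the Class I shares did not give the required vote.

Class I: a majority of 8417202 is 4208602; 4,208,602 required, 4,206,357 in favor — not approved.
Class II: 3/4 of 1017002 = 762751.50, rounded up to 762752; 762,752 required, 762,991 in favor — approved.
Class III: 3/4 of 1080337 = 810252.75, rounded up to 810253; 810,253 required, 810,438 in favor — approved.
Class IV: 3/4 of 2708400 = 2031300; 2,031,300 required, 2,032,140 in favor — approved.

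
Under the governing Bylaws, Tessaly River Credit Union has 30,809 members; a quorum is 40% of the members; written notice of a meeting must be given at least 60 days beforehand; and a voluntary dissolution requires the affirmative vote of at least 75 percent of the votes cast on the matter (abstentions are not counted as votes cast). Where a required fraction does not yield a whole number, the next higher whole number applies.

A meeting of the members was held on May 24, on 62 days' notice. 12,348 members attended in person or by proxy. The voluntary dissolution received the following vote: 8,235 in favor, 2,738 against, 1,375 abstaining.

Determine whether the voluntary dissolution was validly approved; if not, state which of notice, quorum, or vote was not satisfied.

Notice: 62 days given; 60 required. Satisfied.
Quorum: 40% of 30,809 = 12,323.60, rounded up to 12,324; 12,348 present. Satisfied.
Vote: requires three-fourths of the votes cast (12,348 − 1,375 abstaining = 10,973); 3/4 of 10973 = 8229.75, rounded up to 8230, so 8,230 needed; 8,235 in favor. Satisfied.

Valid — all requirements satisfied.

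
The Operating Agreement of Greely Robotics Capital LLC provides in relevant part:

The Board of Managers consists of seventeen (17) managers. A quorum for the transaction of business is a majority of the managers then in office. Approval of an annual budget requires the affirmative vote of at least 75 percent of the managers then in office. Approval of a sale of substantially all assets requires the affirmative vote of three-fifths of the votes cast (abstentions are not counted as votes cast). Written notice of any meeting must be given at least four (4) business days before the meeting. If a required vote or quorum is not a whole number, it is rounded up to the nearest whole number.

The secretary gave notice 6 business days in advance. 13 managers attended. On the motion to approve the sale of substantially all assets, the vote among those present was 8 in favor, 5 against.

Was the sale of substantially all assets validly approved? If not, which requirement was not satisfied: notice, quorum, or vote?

Valid — all requirements satisfied.

Notice: 6 business days given; 4 required (6 ≥ 4). Satisfied.
Quorum: 13 present; quorum is 9. Satisfied.
Vote: the sale of substantially all assets requires three-fifths of the votes cast (13). 3/5 of 13 = 7.80, rounded up to 8, so 8 affirmative votes are needed; 8 voted in favor. Satisfied.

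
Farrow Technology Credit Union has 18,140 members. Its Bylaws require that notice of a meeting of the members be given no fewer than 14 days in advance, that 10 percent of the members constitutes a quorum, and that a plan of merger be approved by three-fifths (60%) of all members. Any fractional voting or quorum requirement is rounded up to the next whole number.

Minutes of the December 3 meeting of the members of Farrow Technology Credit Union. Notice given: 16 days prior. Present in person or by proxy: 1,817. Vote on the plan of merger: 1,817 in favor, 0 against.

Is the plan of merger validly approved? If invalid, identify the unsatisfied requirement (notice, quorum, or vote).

Notice: 16 days given; 14 required. Satisfied.
Quorum: 10% of 18,140 = 1,814; 1,817 present. Satisfied.
Vote: requires three-fifths of all members (18,140); 3/5 of 18140 = 10884, so 10,884 needed; 1,817 in favor. Not satisfied.

Invalid — vote requirement not satisfied.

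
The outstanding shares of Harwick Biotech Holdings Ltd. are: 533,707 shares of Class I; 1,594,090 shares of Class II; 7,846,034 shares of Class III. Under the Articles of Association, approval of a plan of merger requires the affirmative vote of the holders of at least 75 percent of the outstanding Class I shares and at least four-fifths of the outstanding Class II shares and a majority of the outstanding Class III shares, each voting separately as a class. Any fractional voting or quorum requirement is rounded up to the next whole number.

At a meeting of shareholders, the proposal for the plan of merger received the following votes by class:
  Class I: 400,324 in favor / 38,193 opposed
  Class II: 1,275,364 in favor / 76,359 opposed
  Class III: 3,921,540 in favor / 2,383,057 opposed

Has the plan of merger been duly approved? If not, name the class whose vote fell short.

Not approved — the Class III shares did not give the required vote.

Class I: 3/4 of 533707 = 400280.25, rounded up to 400281; 400,281 required, 400,324 in favor — approved.
Class II: 4/5 of 1594090 = 1275272; 1,275,272 required, 1,275,364 in favor — approved.
Class III: a majority of 7846034 is 3923018; 3,923,018 required, 3,921,540 in favor — not approved.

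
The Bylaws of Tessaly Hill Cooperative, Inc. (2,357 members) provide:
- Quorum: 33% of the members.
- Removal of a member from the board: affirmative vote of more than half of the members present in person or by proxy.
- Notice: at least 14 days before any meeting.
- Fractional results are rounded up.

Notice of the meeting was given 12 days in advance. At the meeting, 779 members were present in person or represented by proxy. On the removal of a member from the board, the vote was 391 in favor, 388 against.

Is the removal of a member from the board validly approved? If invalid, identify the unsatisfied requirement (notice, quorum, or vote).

Notice: 12 days given; 14 required. Not satisfied.
Quorum: 33% of 2,357 = 777.81, rounded up to 778; 779 present. Satisfied.
Vote: requires a majority of those present (779); a majority of 779 is 390, so 390 needed; 391 in favor. Satisfied.

Invalid — notice requirement not satisfied.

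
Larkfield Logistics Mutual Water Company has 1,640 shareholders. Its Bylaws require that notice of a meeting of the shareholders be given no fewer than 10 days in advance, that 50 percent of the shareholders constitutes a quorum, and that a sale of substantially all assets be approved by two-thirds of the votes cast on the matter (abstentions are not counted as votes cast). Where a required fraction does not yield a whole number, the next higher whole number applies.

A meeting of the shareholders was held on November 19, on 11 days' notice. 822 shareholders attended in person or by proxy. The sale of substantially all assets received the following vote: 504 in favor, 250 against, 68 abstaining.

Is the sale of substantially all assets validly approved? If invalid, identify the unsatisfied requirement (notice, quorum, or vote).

Valid — all requirements satisfied.

Notice: 11 days given; 10 required. Satisfied.
Quorum: 50% of 1,640 = 820; 822 present. Satisfied.
Vote: requires two-thirds of the votes cast (822 − 68 abstaining = 754); 2/3 of 754 = 502.67, rounded up to 503, so 503 needed; 504 in favor. Satisfied.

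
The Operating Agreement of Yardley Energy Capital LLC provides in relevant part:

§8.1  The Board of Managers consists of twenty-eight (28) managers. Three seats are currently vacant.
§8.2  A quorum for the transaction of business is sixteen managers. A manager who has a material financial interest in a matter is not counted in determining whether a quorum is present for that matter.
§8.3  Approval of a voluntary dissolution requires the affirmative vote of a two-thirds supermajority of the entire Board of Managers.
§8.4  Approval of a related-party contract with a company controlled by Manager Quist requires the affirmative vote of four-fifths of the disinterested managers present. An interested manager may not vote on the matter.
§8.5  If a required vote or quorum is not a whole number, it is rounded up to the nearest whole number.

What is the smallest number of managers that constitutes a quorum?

16

The quorum is fixed at 16.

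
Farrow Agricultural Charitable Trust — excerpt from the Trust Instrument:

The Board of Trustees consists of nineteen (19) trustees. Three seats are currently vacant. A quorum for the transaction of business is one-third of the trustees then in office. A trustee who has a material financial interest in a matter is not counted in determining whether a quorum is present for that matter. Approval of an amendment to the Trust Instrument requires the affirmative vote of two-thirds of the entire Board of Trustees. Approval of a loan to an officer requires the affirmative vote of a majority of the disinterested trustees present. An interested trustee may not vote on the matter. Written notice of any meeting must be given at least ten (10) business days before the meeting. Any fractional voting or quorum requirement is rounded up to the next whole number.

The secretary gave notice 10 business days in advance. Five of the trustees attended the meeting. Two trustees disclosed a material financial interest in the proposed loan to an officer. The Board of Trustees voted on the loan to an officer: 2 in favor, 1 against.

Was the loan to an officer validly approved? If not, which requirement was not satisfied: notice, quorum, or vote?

Invalid — quorum requirement not satisfied.

Notice: 10 business days given; 10 required (10 ≥ 10). Satisfied.
Quorum: 5 present, but the 2 interested trustees do not count, leaving 3. Quorum is 6. Not satisfied.
Vote: the loan to an officer requires a majority of the disinterested trustees present (5 − 2 = 3). A majority of 3 is 2, so 2 affirmative votes are needed; 2 voted in favor. Satisfied. (Moot — without a quorum no business can be validly transacted.)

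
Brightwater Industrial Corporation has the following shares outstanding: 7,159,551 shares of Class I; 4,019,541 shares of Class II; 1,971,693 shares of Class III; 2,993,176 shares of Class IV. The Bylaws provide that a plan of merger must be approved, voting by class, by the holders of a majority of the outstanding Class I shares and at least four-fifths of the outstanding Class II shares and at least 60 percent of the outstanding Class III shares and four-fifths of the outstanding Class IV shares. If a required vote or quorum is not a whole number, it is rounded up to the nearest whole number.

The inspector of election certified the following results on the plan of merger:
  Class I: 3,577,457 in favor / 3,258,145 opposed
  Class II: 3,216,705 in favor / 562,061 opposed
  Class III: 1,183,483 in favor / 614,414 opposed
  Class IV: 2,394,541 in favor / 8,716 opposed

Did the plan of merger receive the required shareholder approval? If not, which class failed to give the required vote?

Class I: a majority of 7159551 is 3579776; 3,579,776 required, 3,577,457 in favor — not approved.
Class II: 4/5 of 4019541 = 3215632.80, rounded up to 3215633; 3,215,633 required, 3,216,705 in favor — approved.
Class III: 3/5 of 1971693 = 1183015.80, rounded up to 1183016; 1,183,016 required, 1,183,483 in favor — approved.
Class IV: 4/5 of 2993176 = 2394540.80, rounded up to 2394541; 2,394,541 required, 2,394,541 in favor — approved.

Not approved — the Class I shares did not give the required vote.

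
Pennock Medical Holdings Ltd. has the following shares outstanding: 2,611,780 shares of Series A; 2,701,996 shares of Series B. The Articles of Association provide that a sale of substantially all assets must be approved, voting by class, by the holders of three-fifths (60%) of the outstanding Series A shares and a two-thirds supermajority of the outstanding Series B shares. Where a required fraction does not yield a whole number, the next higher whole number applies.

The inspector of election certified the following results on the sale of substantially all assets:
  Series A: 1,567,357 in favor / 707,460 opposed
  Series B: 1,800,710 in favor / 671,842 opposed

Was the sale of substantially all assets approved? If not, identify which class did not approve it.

Series A: 3/5 of 2611780 = 1567068; 1,567,068 required, 1,567,357 in favor — approved.
Series B: 2/3 of 2701996 = 1801330.67, rounded up to 1801331; 1,801,331 required, 1,800,710 in favor — not approved.

Not approved — the Series B shares did not give the required vote.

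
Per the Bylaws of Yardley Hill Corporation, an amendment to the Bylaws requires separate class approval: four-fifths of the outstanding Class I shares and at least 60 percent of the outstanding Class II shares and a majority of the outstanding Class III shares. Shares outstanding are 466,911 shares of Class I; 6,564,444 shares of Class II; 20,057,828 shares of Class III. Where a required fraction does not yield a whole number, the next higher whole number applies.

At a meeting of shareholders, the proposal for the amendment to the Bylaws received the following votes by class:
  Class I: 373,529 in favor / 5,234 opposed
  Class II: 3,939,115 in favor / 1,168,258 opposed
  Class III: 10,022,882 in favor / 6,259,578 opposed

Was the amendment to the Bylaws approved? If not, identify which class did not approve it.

Not approved — the Class III shares did not give the required vote.

Class I: 4/5 of 466911 = 373528.80, rounded up to 373529; 373,529 required, 373,529 in favor — approved.
Class II: 3/5 of 6564444 = 3938666.40, rounded up to 3938667; 3,938,667 required, 3,939,115 in favor — approved.
Class III: a majority of 20057828 is 10028915; 10,028,915 required, 10,022,882 in favor — not approved.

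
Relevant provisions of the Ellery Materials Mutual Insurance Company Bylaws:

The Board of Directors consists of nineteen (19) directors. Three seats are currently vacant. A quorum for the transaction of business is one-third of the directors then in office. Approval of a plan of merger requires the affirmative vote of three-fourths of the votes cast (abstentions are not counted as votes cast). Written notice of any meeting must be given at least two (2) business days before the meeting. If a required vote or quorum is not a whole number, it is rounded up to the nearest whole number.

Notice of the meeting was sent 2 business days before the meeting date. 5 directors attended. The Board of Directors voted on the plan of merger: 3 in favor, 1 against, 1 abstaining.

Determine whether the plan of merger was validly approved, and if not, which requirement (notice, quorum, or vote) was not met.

Invalid — quorum requirement not satisfied.

Notice: 2 business days given; 2 required (2 ≥ 2). Satisfied.
Quorum: 5 present; quorum is 6. Not satisfied.
Vote: the plan of merger requires three-fourths of the votes cast (5 present − 1 abstaining = 4). 3/4 of 4 = 3, so 3 affirmative votes are needed; 3 voted in favor. Satisfied. (Moot — without a quorum no business can be validly transacted.)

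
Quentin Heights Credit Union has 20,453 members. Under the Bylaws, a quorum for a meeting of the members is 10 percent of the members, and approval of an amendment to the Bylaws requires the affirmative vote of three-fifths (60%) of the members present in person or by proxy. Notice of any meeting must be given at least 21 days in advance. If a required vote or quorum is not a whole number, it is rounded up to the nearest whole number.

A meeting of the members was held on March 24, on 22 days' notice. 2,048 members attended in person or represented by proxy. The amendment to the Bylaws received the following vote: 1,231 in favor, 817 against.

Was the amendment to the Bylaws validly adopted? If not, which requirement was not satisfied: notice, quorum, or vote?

Notice: 22 days given; 21 required. Satisfied.
Quorum: 10% of 20,453 = 2,045.30, rounded up to 2,046; 2,048 present. Satisfied.
Vote: requires three-fifths of those present (2,048); 3/5 of 2048 = 1228.80, rounded up to 1229, so 1,229 needed; 1,231 in favor. Satisfied.

Valid — all requirements satisfied.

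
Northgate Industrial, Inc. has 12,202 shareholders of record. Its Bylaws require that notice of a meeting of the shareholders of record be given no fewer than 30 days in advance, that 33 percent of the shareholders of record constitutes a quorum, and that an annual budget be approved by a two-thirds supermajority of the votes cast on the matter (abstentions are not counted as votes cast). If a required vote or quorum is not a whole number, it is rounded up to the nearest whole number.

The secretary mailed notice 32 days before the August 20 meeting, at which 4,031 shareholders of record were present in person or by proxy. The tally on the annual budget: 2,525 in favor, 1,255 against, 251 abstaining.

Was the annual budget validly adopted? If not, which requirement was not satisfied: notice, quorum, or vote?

Notice: 32 days given; 30 required. Satisfied.
Quorum: 33% of 12,202 = 4,026.66, rounded up to 4,027; 4,031 present. Satisfied.
Vote: requires two-thirds of the votes cast (4,031 − 251 abstaining = 3,780); 2/3 of 3780 = 2520, so 2,520 needed; 2,525 in favor. Satisfied.

Valid — all requirements satisfied.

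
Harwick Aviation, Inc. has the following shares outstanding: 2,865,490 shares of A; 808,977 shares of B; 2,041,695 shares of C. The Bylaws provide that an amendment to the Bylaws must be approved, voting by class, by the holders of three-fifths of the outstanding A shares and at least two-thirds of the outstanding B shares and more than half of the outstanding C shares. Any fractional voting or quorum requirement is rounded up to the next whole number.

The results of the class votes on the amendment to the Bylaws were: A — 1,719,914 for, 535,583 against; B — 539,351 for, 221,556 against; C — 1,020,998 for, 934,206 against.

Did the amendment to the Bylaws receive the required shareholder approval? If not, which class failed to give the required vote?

A: 3/5 of 2865490 = 1719294; 1,719,294 required, 1,719,914 in favor — approved.
B: 2/3 of 808977 = 539318; 539,318 required, 539,351 in favor — approved.
C: a majority of 2041695 is 1020848; 1,020,848 required, 1,020,998 in favor — approved.

Approved — every class gave the required vote.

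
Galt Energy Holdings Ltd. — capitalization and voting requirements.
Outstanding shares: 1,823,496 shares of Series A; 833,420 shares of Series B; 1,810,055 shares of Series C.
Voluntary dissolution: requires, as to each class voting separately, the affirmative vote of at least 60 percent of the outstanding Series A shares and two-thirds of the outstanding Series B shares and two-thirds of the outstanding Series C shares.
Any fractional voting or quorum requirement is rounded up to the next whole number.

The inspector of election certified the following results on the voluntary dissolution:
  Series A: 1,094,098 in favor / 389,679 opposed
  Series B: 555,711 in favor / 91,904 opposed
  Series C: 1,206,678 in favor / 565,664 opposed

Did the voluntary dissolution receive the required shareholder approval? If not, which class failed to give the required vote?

Series A: 3/5 of 1823496 = 1094097.60, rounded up to 1094098; 1,094,098 required, 1,094,098 in favor — approved.
Series B: 2/3 of 833420 = 555613.33, rounded up to 555614; 555,614 required, 555,711 in favor — approved.
Series C: 2/3 of 1810055 = 1206703.33, rounded up to 1206704; 1,206,704 required, 1,206,678 in favor — not approved.

Not approved — the Series C shares did not give the required vote.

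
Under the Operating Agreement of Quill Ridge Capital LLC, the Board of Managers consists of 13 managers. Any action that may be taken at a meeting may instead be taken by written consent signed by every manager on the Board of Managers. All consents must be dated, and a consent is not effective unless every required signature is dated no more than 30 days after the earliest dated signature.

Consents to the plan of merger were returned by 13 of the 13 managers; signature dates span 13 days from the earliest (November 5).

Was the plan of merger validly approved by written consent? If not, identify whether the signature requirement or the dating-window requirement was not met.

Signatures required: every one of 13 — unanimous means all 13, so 13 needed; 13 signed. Sufficient.
Dating window: the latest signature is 13 days after the earliest; the limit is 30 days. Within the window.

Effective — both the signature and dating-window requirements are satisfied.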